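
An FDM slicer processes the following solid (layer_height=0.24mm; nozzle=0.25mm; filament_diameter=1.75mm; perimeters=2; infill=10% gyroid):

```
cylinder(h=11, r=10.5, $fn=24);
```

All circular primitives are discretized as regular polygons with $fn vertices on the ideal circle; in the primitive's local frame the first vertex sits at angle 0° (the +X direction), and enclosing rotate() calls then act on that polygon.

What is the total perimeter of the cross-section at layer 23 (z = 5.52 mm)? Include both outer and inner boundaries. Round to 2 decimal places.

At z = 5.52 mm: the cylinder: section is a regular 24-gon, circumradius r=10.5 (perimeter = 2·24·10.500·sin(180°/24) = 65.79 mm). Overall, the cross-section is a single solid region. Total boundary length (outer) = 65.79 mm.

65.79 mm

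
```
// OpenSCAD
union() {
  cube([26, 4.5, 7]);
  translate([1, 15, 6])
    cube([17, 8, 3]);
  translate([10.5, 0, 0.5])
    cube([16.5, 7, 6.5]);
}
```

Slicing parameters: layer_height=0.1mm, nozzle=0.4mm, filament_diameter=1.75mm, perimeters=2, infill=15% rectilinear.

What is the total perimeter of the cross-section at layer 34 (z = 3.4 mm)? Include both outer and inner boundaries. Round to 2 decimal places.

At z = 3.4 mm: the cube is present — its section is the full 26×4.5 rectangle (perimeter 61.00 mm); the cube at (1, 15) does not reach this height (z outside [6, 9]); the 16.5×7 cube at (10.5, 0) contributes its full rectangle (perimeter 47.00 mm); Merging all regions: the regions partially overlap (shared area 69.75 mm²), so the edge portions inside another operand are dropped and the merged outline is re-measured after clipping — boundary = 68.00 mm. Overall, the cross-section is a single solid region. Total boundary length (outer) = 68.00 mm.

68.00 mm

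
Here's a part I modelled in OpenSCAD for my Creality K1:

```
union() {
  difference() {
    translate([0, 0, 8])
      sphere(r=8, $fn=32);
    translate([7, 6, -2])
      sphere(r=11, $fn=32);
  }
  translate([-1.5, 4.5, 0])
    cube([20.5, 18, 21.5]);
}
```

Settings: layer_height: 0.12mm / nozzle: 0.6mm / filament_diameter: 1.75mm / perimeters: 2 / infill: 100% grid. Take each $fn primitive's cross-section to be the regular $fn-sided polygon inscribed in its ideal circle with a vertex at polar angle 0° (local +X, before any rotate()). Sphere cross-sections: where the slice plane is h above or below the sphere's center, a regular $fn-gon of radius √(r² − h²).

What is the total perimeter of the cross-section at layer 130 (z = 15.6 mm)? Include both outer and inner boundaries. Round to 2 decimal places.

92.67 mm

At z = 15.6 mm: the r=8 sphere contributes a regular 32-gon of circumradius √(8²−7.6²) = 2.498 (perimeter = 2·32·2.498·sin(180°/32) = 15.67 mm); the sphere at (7, 6) does not reach this height (|z−center|=17.600 > r=11); Taking the first minus the rest: none of the subtracted shapes is present at this height, so the r=8 sphere is unchanged — boundary = 15.67 mm; the cube at (-1.5, 4.5) is present — its section is the full 20.5×18 rectangle (perimeter 77.00 mm); Taking the union: the 2 present regions are separate (no shared area or edge), so areas and boundary lengths simply add and each stays a separate island — boundary = 92.67 mm. Overall, the cross-section has 2 separate islands. Total boundary length (outer) = 92.67 mm.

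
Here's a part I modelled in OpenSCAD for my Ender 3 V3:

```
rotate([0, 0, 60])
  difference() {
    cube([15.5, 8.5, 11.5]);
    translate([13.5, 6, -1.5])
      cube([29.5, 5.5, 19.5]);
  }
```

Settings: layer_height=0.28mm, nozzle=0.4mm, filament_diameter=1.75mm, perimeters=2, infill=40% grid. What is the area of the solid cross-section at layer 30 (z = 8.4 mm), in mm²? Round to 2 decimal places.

At z = 8.4 mm: the 15.5×8.5 cube contributes its full rectangle (area 131.75 mm²); the cube at (13.5, 6) is present — its section is the full 29.5×5.5 rectangle (area 162.25 mm²); After the difference (first − rest): starting from the 15.5×8.5 cube (131.75 mm²), the 29.5×5.5 cube at (13.5, 6) partially overlaps it — only the 5.00 mm² overlap (of its 162.25 mm²) is removed, clipping the outline — area = 126.75 mm²; (rotated 60° about Z; rotation is an isometry so areas/perimeters/island counts are preserved). Overall, the cross-section is a single solid region. Net area = 126.75 mm².

126.75 mm²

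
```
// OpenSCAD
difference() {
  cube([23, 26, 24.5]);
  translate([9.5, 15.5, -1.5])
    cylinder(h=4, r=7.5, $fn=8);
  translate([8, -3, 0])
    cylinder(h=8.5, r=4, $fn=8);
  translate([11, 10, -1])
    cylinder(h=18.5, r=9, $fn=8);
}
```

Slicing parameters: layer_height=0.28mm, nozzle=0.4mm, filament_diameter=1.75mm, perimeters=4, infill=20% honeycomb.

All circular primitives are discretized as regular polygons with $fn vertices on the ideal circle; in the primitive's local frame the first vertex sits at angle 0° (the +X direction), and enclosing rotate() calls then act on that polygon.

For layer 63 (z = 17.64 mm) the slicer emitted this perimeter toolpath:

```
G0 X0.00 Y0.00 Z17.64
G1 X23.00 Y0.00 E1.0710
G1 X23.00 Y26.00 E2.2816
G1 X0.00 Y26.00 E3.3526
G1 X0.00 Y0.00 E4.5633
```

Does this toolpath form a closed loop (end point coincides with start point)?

yes

Start point (G0): (0.00, 0.00). End point (last G1): the path returns to the start — closed.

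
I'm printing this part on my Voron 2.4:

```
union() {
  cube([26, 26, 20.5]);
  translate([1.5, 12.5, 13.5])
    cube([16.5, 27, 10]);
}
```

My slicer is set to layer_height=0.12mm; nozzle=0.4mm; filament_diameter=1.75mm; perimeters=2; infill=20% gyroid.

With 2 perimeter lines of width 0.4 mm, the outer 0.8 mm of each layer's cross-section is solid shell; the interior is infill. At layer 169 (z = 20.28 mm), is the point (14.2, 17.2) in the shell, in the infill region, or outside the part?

infill

At z = 20.28 mm: the 26×26 cube contributes its full rectangle; the cube at (1.5, 12.5) is present — its section is the full 16.5×27 rectangle; Combining (union): the regions partially overlap (shared area 222.75 mm²), so overlapping operands fuse into one piece — 1 connected region. Overall, the cross-section is a single solid region. The nearest boundary edge runs (18.00, 39.50)→(18.00, 26.00); distance from the point to it = 9.59 mm. The point is inside the cross-section and 9.59 mm from the nearest boundary — more than the 0.8 mm shell width (2 × 0.4), so it's in the infill interior.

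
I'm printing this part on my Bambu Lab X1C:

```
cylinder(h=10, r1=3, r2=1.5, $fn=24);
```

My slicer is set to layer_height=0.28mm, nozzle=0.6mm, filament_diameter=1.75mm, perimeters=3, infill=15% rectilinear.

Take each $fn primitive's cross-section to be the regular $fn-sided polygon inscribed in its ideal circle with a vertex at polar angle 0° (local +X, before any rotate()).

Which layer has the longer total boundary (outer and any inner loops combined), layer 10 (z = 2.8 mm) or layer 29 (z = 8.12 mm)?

layer 10 (z = 2.8 mm)

Layer 10 (z = 2.8): the cone contributes a regular 24-gon of circumradius 2.580 (interpolated between r1=3 and r2=1.5 at t=0.280) (perimeter = 2·24·2.580·sin(180°/24) = 16.16 mm). So its perimeter = 16.16 mm. Layer 29 (z = 8.12): the cone contributes a regular 24-gon of circumradius 1.782 (interpolated between r1=3 and r2=1.5 at t=0.812) (perimeter = 2·24·1.782·sin(180°/24) = 11.16 mm). So its perimeter = 11.16 mm. Layer 10 is larger (16.16 vs 11.16 mm).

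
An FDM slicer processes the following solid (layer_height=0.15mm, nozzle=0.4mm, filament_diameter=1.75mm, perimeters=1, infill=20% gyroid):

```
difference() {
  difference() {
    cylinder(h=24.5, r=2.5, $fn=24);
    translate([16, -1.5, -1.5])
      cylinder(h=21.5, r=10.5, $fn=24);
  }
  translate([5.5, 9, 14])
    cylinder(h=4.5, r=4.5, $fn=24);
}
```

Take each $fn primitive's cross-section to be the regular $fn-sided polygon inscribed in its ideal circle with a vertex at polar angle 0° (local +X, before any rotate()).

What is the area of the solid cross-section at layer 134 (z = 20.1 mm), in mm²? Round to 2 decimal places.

At z = 20.1 mm: the cylinder: section is a regular 24-gon, circumradius r=2.5 (area = (24/2)·2.500²·sin(360°/24) = 19.41 mm²); the cylinder at (16, -1.5) does not reach this height (z outside [-1.5, 20]); After the difference (first − rest): none of the subtracted shapes is present at this height, so the r=2.5 cylinder is unchanged — area = 19.41 mm²; the cylinder at (5.5, 9) does not reach this height (z outside [14, 18.5]); After the difference (first − rest): none of the subtracted shapes is present at this height, so the result so far is unchanged — area = 19.41 mm². Overall, the cross-section is a single solid region. Net area = 19.41 mm².

19.41 mm²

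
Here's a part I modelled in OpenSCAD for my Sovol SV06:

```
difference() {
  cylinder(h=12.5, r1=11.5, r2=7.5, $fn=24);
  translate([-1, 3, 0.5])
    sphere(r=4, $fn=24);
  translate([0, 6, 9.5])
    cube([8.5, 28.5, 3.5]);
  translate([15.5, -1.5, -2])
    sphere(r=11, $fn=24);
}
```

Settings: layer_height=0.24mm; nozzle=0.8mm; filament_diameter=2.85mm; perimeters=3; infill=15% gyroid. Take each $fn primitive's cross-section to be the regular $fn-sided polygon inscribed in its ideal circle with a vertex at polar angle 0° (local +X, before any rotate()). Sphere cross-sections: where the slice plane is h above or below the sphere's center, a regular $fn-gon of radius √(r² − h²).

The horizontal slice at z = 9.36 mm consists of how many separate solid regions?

1

At z = 9.36 mm: the cone contributes a regular 24-gon of circumradius 8.505 (interpolated between r1=11.5 and r2=7.5 at t=0.749); the sphere at (-1, 3) is not intersected at this z (|z−center|=8.860 > r=4); the cube at (0, 6) is absent (z outside [9.5, 13]); the sphere at (15.5, -1.5) is absent (|z−center|=11.360 > r=11); Taking the first minus the rest: none of the subtracted shapes is present at this height, so the cone is unchanged — 1 connected region. The result has 1 disconnected region.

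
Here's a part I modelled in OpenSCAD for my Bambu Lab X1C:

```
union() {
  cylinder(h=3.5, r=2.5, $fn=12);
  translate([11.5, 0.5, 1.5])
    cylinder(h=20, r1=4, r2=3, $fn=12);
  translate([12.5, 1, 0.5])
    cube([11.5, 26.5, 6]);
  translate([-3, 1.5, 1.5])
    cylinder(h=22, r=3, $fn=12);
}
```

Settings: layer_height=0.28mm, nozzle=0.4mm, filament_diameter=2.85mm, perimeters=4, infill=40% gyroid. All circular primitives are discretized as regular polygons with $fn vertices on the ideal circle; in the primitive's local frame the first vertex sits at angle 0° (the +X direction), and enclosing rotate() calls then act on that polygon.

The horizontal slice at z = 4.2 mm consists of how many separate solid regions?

2

At z = 4.2 mm: the cylinder is absent (z outside [0, 3.5]); the cone at (11.5, 0.5): at t=0.135 of its height the radius interpolates to r₁+(r₂−r₁)t = 3.865, giving a regular 12-gon of that circumradius; the 11.5×26.5 cube at (12.5, 1) contributes its full rectangle; the r=3 cylinder at (-3, 1.5) gives a regular 12-gon of circumradius 3 (constant along its height); Merging all regions: the regions partially overlap (shared area 6.07 mm²), so overlapping operands fuse into one piece — 2 connected regions. The result has 2 disconnected regions.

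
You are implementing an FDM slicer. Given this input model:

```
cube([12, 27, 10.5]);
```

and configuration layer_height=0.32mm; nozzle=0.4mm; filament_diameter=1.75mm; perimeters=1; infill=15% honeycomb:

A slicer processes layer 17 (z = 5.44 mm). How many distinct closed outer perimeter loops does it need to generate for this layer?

At z = 5.44 mm: the cube (footprint 12×27) is included at this height. The result has 1 disconnected region.

1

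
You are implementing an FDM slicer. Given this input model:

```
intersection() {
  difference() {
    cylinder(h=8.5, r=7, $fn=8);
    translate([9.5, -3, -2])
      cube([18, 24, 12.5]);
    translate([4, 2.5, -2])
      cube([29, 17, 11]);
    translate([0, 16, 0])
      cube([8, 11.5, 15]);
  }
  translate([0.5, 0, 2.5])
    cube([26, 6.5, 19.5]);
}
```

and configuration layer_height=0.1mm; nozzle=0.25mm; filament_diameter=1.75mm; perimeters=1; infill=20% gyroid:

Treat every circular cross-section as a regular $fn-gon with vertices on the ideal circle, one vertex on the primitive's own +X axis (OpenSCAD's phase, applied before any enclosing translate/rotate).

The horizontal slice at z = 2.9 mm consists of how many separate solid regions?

At z = 2.9 mm: the cylinder: section is a regular 8-gon, circumradius r=7; the 18×24 cube at (9.5, -3) contributes its full rectangle; the cube at (4, 2.5) is present — its section is the full 29×17 rectangle; the 8×11.5 cube at (0, 16) contributes its full rectangle; Subtracting the remaining from the first: starting from the r=7 cylinder, the 18×24 cube at (9.5, -3) misses the remaining region (no effect); the 29×17 cube at (4, 2.5) partially overlaps it — only the 3.76 mm² overlap (of its 493.00 mm²) is removed, clipping the outline; the 8×11.5 cube at (0, 16) misses the remaining region (no effect) — 1 connected region; the cube at (0.5, 0) (footprint 26×6.5) is included at this height; Taking the intersection: the 26×6.5 cube at (0.5, 0) partially overlaps that combined region; clipping to the common part keeps 27.34 mm² — 1 connected region. The result has 1 disconnected region.

1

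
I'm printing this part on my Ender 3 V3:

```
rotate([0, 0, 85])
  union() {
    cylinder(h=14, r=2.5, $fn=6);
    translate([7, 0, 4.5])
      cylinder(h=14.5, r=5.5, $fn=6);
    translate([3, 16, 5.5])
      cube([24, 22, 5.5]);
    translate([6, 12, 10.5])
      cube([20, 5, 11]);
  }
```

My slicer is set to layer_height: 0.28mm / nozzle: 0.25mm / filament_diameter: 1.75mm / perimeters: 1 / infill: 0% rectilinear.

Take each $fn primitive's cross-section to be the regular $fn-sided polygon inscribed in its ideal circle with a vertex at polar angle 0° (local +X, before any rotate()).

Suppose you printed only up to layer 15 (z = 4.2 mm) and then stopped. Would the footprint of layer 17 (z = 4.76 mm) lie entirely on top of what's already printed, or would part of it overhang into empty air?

part overhangs

Compare the two slices. At z = 4.2: the r=2.5 cylinder gives a regular 6-gon of circumradius 2.5 (constant along its height) (area = (6/2)·2.500²·sin(360°/6) = 16.24 mm²); the cylinder at (7, 0) is absent (z outside [4.5, 19]); the cube at (3, 16) is not intersected at this z (z outside [5.5, 11]); the cube at (6, 12) is not intersected at this z (z outside [10.5, 21.5]); Merging all regions: only the r=2.5 cylinder is present, so the union is just that shape — area = 16.24 mm²; (rotated 85° about Z; rotation is an isometry so areas/perimeters/island counts are preserved). At z = 4.76: the cylinder: section is a regular 6-gon, circumradius r=2.5 (area = (6/2)·2.500²·sin(360°/6) = 16.24 mm²); the cylinder at (7, 0): section is a regular 6-gon, circumradius r=5.5 (area = (6/2)·5.500²·sin(360°/6) = 78.59 mm²); the cube at (3, 16) does not reach this height (z outside [5.5, 11]); the cube at (6, 12) is not intersected at this z (z outside [10.5, 21.5]); Combining (union): the regions partially overlap — summed areas 94.83 mm² minus the doubly-counted overlap 0.87 mm² gives 93.96 mm² — area = 93.96 mm²; (rotated 85° about Z; rotation is an isometry so areas/perimeters/island counts are preserved). Checking containment: at z = 4.76 the cross-section extends beyond the z = 4.2 cross-section by about 77.73 mm².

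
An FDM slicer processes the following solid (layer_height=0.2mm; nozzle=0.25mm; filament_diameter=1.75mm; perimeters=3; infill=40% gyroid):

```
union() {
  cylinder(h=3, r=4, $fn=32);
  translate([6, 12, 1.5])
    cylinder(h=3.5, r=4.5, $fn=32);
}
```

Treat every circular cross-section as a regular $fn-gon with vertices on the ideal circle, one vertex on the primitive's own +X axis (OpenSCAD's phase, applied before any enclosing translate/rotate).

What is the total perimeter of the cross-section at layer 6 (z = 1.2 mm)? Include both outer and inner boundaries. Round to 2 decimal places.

At z = 1.2 mm: the cylinder: section is a regular 32-gon, circumradius r=4 (perimeter = 2·32·4.000·sin(180°/32) = 25.09 mm); the cylinder at (6, 12) does not reach this height (z outside [1.5, 5]); Combining (union): only the r=4 cylinder is present, so the union is just that shape — boundary = 25.09 mm. Overall, the cross-section is a single solid region. Total boundary length (outer) = 25.09 mm.

25.09 mm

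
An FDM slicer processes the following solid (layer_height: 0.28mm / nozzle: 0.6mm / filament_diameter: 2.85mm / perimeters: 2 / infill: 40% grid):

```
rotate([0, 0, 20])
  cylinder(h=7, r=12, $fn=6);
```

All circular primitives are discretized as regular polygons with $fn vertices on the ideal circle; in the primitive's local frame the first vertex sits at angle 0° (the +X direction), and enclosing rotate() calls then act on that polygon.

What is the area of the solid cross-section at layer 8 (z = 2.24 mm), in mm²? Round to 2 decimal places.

374.12 mm²

At z = 2.24 mm: the r=12 cylinder contributes a regular 6-gon of circumradius 12 (area = (6/2)·12.000²·sin(360°/6) = 374.12 mm²); (whole slice rotated 20° about Z — lengths, areas and connectivity unchanged). Overall, the cross-section is a single solid region. Net area = 374.12 mm².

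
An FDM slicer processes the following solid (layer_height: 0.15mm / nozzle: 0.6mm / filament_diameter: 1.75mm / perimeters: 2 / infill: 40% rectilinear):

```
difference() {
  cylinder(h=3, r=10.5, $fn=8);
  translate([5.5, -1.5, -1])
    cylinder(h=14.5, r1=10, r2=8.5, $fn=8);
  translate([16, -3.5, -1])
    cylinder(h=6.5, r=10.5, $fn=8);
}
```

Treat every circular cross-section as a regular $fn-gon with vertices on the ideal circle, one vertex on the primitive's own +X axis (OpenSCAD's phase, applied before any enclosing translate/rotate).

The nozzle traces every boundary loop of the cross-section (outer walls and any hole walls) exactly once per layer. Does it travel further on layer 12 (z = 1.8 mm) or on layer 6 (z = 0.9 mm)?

Layer 12 (z = 1.8): the cylinder: section is a regular 8-gon, circumradius r=10.5 (perimeter = 2·8·10.500·sin(180°/8) = 64.29 mm); the cone at (5.5, -1.5): at t=0.193 of its height the radius interpolates to r₁+(r₂−r₁)t = 9.710, giving a regular 8-gon of that circumradius (perimeter = 2·8·9.710·sin(180°/8) = 59.46 mm); the r=10.5 cylinder at (16, -3.5) gives a regular 8-gon of circumradius 10.5 (constant along its height) (perimeter = 2·8·10.500·sin(180°/8) = 64.29 mm); Subtracting the remaining from the first: starting from the r=10.5 cylinder, the cone at (5.5, -1.5) partially overlaps it — only the 180.88 mm² overlap (of its 266.69 mm²) is removed, clipping the outline; the r=10.5 cylinder at (16, -3.5) misses the remaining region (no effect) — boundary = 70.16 mm. So its perimeter = 70.16 mm. Layer 6 (z = 0.9): the r=10.5 cylinder gives a regular 8-gon of circumradius 10.5 (constant along its height) (perimeter = 2·8·10.500·sin(180°/8) = 64.29 mm); the cone at (5.5, -1.5) contributes a regular 8-gon of circumradius 9.803 (interpolated between r1=10 and r2=8.5 at t=0.131) (perimeter = 2·8·9.803·sin(180°/8) = 60.03 mm); the r=10.5 cylinder at (16, -3.5) contributes a regular 8-gon of circumradius 10.5 (perimeter = 2·8·10.500·sin(180°/8) = 64.29 mm); After the difference (first − rest): starting from the r=10.5 cylinder, the cone at (5.5, -1.5) partially overlaps it — only the 183.13 mm² overlap (of its 271.83 mm²) is removed, clipping the outline; the r=10.5 cylinder at (16, -3.5) misses the remaining region (no effect) — boundary = 65.80 mm. So its perimeter = 65.80 mm. Layer 12 is larger (70.16 vs 65.80 mm).

layer 12 (z = 1.8 mm)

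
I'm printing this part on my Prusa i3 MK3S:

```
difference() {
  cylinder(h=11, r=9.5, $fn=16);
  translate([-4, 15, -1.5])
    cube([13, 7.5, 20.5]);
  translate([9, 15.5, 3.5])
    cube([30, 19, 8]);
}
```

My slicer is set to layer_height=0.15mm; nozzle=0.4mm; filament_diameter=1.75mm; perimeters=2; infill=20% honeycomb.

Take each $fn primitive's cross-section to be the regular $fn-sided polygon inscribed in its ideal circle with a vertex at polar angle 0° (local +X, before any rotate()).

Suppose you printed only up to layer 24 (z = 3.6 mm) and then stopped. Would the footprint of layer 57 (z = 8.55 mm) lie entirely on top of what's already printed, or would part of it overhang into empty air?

Compare the two slices. At z = 3.6: the r=9.5 cylinder contributes a regular 16-gon of circumradius 9.5 (area = (16/2)·9.500²·sin(360°/16) = 276.30 mm²); the cube at (-4, 15) is present — its section is the full 13×7.5 rectangle (area 97.50 mm²); the 30×19 cube at (9, 15.5) contributes its full rectangle (area 570.00 mm²); After the difference (first − rest): starting from the r=9.5 cylinder (276.30 mm²), the 13×7.5 cube at (-4, 15) misses the remaining region (no effect); the 30×19 cube at (9, 15.5) misses the remaining region (no effect) — area = 276.30 mm². At z = 8.55: the r=9.5 cylinder gives a regular 16-gon of circumradius 9.5 (constant along its height) (area = (16/2)·9.500²·sin(360°/16) = 276.30 mm²); the 13×7.5 cube at (-4, 15) contributes its full rectangle (area 97.50 mm²); the cube at (9, 15.5) is present — its section is the full 30×19 rectangle (area 570.00 mm²); After the difference (first − rest): starting from the r=9.5 cylinder (276.30 mm²), the 13×7.5 cube at (-4, 15) misses the remaining region (no effect); the 30×19 cube at (9, 15.5) misses the remaining region (no effect) — area = 276.30 mm². Checking containment: the cross-section at z = 8.55 is a subset of the cross-section at z = 3.6.

entirely on top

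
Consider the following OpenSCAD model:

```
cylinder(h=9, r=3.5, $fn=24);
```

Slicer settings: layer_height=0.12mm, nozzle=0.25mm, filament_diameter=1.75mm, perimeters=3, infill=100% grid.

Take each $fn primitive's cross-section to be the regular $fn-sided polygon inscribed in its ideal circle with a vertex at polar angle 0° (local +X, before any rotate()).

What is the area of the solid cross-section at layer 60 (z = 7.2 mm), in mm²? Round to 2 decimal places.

At z = 7.2 mm: the r=3.5 cylinder contributes a regular 24-gon of circumradius 3.5 (area = (24/2)·3.500²·sin(360°/24) = 38.05 mm²). Overall, the cross-section is a single solid region. Net area = 38.05 mm².

38.05 mm²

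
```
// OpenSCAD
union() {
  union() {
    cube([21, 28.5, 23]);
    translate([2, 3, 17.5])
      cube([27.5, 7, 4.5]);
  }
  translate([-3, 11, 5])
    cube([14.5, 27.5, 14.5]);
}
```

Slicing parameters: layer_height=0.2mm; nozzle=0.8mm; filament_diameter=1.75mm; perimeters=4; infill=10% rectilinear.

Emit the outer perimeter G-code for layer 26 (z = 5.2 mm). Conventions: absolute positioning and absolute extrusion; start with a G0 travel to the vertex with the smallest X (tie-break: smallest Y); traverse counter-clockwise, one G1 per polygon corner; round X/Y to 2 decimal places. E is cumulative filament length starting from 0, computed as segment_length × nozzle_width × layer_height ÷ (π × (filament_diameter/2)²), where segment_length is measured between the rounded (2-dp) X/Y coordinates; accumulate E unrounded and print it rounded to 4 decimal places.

G0 X-3.00 Y11.00 Z5.20
G1 X0.00 Y11.00 E0.1996
G1 X0.00 Y0.00 E0.9313
G1 X21.00 Y0.00 E2.3282
G1 X21.00 Y28.50 E4.2240
G1 X11.50 Y28.50 E4.8560
G1 X11.50 Y38.50 E5.5212
G1 X-3.00 Y38.50 E6.4857
G1 X-3.00 Y11.00 E8.3150

At z = 5.2 mm: the cube (footprint 21×28.5) is included at this height; the cube at (2, 3) is absent (z outside [17.5, 22]); Combining (union): only the 21×28.5 cube is present, so the union is just that shape — 1 connected region; the cube at (-3, 11) (footprint 14.5×27.5) is included at this height; Merging all regions: the regions partially overlap (shared area 201.25 mm²), so overlapping operands fuse into one piece — 1 connected region. The outline is a single polygon with 8 vertices. Extrusion per mm of travel: 0.8 × 0.2 / (π × 0.875²) = 0.066520. Accumulating E over each segment gives final E = 8.3150.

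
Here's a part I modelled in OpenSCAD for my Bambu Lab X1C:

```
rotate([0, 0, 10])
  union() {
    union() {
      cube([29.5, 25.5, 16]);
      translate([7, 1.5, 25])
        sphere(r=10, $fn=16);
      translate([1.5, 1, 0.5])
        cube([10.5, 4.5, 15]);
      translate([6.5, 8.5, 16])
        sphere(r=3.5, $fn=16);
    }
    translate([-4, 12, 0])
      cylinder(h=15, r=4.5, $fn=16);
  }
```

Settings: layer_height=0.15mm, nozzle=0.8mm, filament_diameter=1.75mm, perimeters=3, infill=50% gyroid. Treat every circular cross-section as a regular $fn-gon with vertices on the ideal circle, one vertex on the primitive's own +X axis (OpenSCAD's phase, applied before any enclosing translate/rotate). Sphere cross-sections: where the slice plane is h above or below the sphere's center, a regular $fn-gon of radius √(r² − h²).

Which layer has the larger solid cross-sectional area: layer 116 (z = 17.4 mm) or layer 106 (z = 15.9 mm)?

layer 106 (z = 15.9 mm)

Layer 116 (z = 17.4): the cube does not reach this height (z outside [0, 16]); the r=10 sphere at (7, 1.5) contributes a regular 16-gon of circumradius √(10²−7.6²) = 6.499 (area = (16/2)·6.499²·sin(360°/16) = 129.32 mm²); the cube at (1.5, 1) does not reach this height (z outside [0.5, 15.5]); the sphere at (6.5, 8.5): section is a regular 16-gon, circumradius = √(r²−h²) = √(3.5²−1.4²) = 3.208 (area = (16/2)·3.208²·sin(360°/16) = 31.50 mm²); Merging all regions: the regions partially overlap — summed areas 160.82 mm² minus the doubly-counted overlap 10.51 mm² gives 150.31 mm² — area = 150.31 mm²; the cylinder at (-4, 12) does not reach this height (z outside [0, 15]); Merging all regions: only that combined region is present, so the union is just that shape — area = 150.31 mm²; (rotated 10° about Z; rotation is an isometry so areas/perimeters/island counts are preserved). So its area = 150.31 mm². Layer 106 (z = 15.9): the 29.5×25.5 cube contributes its full rectangle (area 752.25 mm²); the sphere at (7, 1.5): section is a regular 16-gon, circumradius = √(r²−h²) = √(10²−9.1²) = 4.146 (area = (16/2)·4.146²·sin(360°/16) = 52.63 mm²); the cube at (1.5, 1) is not intersected at this z (z outside [0.5, 15.5]); the r=3.5 sphere at (6.5, 8.5) slices to a regular 16-gon of circumradius 3.499 (√(r²−h²) with h=0.1 from center) (area = (16/2)·3.499²·sin(360°/16) = 37.47 mm²); Merging all regions: the regions partially overlap — summed areas 842.35 mm² minus the doubly-counted overlap 75.78 mm² gives 766.57 mm² — area = 766.57 mm²; the cylinder at (-4, 12) is absent (z outside [0, 15]); Combining (union): only that combined region is present, so the union is just that shape — area = 766.57 mm²; (whole slice rotated 10° about Z — lengths, areas and connectivity unchanged). So its area = 766.57 mm². Layer 106 is larger (766.57 vs 150.31 mm²).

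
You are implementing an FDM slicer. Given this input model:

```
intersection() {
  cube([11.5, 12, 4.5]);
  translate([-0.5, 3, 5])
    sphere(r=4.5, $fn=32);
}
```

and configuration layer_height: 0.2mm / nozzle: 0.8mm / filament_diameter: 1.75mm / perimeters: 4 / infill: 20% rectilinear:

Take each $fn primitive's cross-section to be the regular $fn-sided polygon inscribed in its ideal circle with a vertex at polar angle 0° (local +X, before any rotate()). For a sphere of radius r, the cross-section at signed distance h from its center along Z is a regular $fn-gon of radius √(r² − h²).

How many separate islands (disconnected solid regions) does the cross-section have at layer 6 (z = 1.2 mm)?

1

At z = 1.2 mm: the cube is present — its section is the full 11.5×12 rectangle; the sphere at (-0.5, 3): section is a regular 32-gon, circumradius = √(r²−h²) = √(4.5²−3.8²) = 2.410; Taking the intersection: the r=4.5 sphere at (-0.5, 3) partially overlaps the 11.5×12 cube; clipping to the common part keeps 6.68 mm² — 1 connected region. Overall, the cross-section is a single solid region. Island count = 1.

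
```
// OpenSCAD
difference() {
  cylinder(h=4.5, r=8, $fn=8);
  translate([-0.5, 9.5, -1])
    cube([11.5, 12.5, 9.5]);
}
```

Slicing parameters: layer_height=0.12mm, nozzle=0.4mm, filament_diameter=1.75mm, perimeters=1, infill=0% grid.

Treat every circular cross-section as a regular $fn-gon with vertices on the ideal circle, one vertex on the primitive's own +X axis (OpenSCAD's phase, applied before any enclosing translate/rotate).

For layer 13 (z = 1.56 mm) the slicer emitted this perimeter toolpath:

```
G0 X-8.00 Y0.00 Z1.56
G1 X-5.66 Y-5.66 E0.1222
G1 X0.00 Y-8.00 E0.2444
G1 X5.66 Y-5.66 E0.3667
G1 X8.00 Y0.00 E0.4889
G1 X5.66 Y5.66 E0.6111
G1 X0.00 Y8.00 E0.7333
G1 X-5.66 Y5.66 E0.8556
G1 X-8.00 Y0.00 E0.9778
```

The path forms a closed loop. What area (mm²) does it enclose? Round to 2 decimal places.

Apply the shoelace formula to the sequence of (X, Y) vertices; enclosed area = 181.12 mm².

181.12 mm²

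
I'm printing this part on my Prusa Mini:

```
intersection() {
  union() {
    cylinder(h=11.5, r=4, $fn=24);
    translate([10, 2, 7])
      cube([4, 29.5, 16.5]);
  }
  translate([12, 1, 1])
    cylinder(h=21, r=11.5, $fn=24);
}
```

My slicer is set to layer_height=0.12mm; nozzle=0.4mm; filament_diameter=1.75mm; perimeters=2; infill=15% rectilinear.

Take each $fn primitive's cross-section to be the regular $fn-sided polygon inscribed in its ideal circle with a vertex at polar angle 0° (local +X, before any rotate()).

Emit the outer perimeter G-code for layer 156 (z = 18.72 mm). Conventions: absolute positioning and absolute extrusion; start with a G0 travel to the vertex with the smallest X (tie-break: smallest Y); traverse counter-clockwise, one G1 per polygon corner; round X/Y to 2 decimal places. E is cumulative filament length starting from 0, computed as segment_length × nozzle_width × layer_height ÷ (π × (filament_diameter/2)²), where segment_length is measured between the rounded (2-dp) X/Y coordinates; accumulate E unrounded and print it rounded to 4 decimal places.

G0 X10.00 Y2.00 Z18.72
G1 X14.00 Y2.00 E0.0798
G1 X14.00 Y12.24 E0.2842
G1 X12.00 Y12.50 E0.3244
G1 X10.00 Y12.24 E0.3647
G1 X10.00 Y2.00 E0.5690

At z = 18.72 mm: the cylinder is not intersected at this z (z outside [0, 11.5]); the cube at (10, 2) is present — its section is the full 4×29.5 rectangle; Combining (union): only the 4×29.5 cube at (10, 2) is present, so the union is just that shape — 1 connected region; the r=11.5 cylinder at (12, 1) contributes a regular 24-gon of circumradius 11.5; Taking the intersection: the r=11.5 cylinder at (12, 1) partially overlaps the result so far; clipping to the common part keeps 41.47 mm² — 1 connected region. The outline is a single polygon with 5 vertices. Extrusion per mm of travel: 0.4 × 0.12 / (π × 0.875²) = 0.019956. Accumulating E over each segment gives final E = 0.5690.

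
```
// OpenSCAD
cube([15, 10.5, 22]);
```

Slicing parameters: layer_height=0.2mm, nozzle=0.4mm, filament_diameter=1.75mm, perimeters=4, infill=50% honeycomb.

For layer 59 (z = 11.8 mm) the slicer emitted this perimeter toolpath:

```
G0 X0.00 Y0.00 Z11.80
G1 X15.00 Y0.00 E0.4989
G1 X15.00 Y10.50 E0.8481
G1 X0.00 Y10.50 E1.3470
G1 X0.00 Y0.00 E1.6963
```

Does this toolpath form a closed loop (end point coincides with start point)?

yes

Start point (G0): (0.00, 0.00). End point (last G1): the path returns to the start — closed.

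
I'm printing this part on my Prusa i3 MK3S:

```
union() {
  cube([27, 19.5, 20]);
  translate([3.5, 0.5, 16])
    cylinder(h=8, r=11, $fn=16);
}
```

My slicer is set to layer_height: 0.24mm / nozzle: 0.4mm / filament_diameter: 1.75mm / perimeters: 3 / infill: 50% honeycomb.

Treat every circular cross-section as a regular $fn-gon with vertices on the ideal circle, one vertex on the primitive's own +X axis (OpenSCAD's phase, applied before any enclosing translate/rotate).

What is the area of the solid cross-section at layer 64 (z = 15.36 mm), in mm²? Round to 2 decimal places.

526.50 mm²

At z = 15.36 mm: the cube is present — its section is the full 27×19.5 rectangle (area 526.50 mm²); the cylinder at (3.5, 0.5) is absent (z outside [16, 24]); Combining (union): only the 27×19.5 cube is present, so the union is just that shape — area = 526.50 mm². Overall, the cross-section is a single solid region. Net area = 526.50 mm².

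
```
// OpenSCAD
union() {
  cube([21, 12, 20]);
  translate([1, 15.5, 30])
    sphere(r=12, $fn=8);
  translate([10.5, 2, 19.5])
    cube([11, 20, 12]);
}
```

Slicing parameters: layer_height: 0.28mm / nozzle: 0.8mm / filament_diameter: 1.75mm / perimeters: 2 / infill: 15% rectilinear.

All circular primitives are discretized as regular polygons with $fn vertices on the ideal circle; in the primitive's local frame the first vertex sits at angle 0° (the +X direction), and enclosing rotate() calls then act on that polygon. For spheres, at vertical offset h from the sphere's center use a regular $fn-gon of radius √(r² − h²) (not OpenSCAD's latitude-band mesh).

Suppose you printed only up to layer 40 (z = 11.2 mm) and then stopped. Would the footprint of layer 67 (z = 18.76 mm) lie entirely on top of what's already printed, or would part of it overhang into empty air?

part overhangs

Compare the two slices. At z = 11.2: the cube (footprint 21×12) is included at this height (area 252.00 mm²); the sphere at (1, 15.5) is not intersected at this z (|z−center|=18.800 > r=12); the cube at (10.5, 2) is absent (z outside [19.5, 31.5]); Taking the union: only the 21×12 cube is present, so the union is just that shape — area = 252.00 mm². At z = 18.76: the cube is present — its section is the full 21×12 rectangle (area 252.00 mm²); the r=12 sphere at (1, 15.5) contributes a regular 8-gon of circumradius √(12²−11.24²) = 4.203 (area = (8/2)·4.203²·sin(360°/8) = 49.96 mm²); the cube at (10.5, 2) does not reach this height (z outside [19.5, 31.5]); Combining (union): the regions partially overlap — summed areas 301.96 mm² minus the doubly-counted overlap 1.09 mm² gives 300.87 mm² — area = 300.87 mm². Checking containment: at z = 18.76 the cross-section extends beyond the z = 11.2 cross-section by about 48.87 mm².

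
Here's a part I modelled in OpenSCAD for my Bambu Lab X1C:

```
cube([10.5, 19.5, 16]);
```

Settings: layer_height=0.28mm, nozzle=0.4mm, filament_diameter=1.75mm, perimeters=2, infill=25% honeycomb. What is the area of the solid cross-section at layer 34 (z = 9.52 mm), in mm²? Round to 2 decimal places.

At z = 9.52 mm: the cube (footprint 10.5×19.5) is included at this height (area 204.75 mm²). Overall, the cross-section is a single solid region. Net area = 204.75 mm².

204.75 mm²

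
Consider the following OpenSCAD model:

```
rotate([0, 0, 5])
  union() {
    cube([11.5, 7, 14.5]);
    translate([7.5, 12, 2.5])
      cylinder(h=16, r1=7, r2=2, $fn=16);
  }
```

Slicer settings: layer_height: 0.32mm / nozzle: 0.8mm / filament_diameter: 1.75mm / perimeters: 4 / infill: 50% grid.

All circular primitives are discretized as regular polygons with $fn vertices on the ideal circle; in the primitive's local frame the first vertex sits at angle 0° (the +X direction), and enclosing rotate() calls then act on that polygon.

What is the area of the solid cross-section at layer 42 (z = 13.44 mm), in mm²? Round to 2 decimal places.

At z = 13.44 mm: the 11.5×7 cube contributes its full rectangle (area 80.50 mm²); the cone at (7.5, 12) contributes a regular 16-gon of circumradius 3.581 (interpolated between r1=7 and r2=2 at t=0.684) (area = (16/2)·3.581²·sin(360°/16) = 39.26 mm²); Combining (union): the 2 present regions are separate (no shared area or edge), so areas and boundary lengths simply add and each stays a separate island — area = 119.76 mm²; (rotated 5° about Z; rotation is an isometry so areas/perimeters/island counts are preserved). Overall, the cross-section has 2 separate islands. Net area = 119.76 mm².

119.76 mm²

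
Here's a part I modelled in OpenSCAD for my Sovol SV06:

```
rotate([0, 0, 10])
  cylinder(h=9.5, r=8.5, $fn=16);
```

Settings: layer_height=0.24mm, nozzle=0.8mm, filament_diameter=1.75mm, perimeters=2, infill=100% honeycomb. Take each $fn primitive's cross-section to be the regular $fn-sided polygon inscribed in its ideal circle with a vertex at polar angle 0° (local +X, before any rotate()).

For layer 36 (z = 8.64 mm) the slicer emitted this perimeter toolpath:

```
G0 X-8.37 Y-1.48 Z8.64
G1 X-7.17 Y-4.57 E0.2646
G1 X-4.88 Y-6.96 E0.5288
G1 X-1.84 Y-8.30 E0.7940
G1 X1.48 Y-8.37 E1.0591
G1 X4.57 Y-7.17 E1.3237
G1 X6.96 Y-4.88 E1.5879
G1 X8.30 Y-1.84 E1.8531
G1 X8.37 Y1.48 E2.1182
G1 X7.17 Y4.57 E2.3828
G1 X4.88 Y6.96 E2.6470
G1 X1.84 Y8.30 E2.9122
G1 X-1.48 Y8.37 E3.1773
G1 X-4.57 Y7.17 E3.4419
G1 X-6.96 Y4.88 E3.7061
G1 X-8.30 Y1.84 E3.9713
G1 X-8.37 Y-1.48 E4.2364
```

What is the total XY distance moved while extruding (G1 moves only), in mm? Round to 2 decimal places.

53.07 mm

Sum the Euclidean lengths of each G1 segment: total = 53.07 mm.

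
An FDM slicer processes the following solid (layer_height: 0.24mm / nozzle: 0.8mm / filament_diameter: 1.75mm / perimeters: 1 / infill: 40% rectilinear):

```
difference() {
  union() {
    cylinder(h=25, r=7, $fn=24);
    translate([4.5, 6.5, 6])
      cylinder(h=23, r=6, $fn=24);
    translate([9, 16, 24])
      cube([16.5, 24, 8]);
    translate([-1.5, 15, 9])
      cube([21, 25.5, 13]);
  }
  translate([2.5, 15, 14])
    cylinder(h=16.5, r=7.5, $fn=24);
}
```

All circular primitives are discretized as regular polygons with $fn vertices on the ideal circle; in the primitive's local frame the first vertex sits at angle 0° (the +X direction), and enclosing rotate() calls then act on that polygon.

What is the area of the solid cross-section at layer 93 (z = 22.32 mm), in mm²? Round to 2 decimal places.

At z = 22.32 mm: the r=7 cylinder contributes a regular 24-gon of circumradius 7 (area = (24/2)·7.000²·sin(360°/24) = 152.19 mm²); the cylinder at (4.5, 6.5): section is a regular 24-gon, circumradius r=6 (area = (24/2)·6.000²·sin(360°/24) = 111.81 mm²); the cube at (9, 16) is absent (z outside [24, 32]); the cube at (-1.5, 15) is absent (z outside [9, 22]); Merging all regions: the regions partially overlap — summed areas 264.00 mm² minus the doubly-counted overlap 35.63 mm² gives 228.36 mm² — area = 228.36 mm²; the r=7.5 cylinder at (2.5, 15) contributes a regular 24-gon of circumradius 7.5 (area = (24/2)·7.500²·sin(360°/24) = 174.70 mm²); Subtracting the remaining from the first: starting from that combined region (228.36 mm²), the r=7.5 cylinder at (2.5, 15) partially overlaps it — only the 32.83 mm² overlap (of its 174.70 mm²) is removed, clipping the outline — area = 195.53 mm². Overall, the cross-section is a single solid region. Net area = 195.53 mm².

195.53 mm²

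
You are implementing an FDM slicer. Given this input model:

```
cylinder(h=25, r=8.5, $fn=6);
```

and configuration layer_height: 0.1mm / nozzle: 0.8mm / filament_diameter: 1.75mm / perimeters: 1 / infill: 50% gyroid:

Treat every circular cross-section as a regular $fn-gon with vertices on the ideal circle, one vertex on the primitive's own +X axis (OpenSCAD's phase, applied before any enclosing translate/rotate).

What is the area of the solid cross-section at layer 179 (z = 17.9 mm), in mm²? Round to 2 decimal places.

At z = 17.9 mm: the r=8.5 cylinder gives a regular 6-gon of circumradius 8.5 (constant along its height) (area = (6/2)·8.500²·sin(360°/6) = 187.71 mm²). Overall, the cross-section is a single solid region. Net area = 187.71 mm².

187.71 mm²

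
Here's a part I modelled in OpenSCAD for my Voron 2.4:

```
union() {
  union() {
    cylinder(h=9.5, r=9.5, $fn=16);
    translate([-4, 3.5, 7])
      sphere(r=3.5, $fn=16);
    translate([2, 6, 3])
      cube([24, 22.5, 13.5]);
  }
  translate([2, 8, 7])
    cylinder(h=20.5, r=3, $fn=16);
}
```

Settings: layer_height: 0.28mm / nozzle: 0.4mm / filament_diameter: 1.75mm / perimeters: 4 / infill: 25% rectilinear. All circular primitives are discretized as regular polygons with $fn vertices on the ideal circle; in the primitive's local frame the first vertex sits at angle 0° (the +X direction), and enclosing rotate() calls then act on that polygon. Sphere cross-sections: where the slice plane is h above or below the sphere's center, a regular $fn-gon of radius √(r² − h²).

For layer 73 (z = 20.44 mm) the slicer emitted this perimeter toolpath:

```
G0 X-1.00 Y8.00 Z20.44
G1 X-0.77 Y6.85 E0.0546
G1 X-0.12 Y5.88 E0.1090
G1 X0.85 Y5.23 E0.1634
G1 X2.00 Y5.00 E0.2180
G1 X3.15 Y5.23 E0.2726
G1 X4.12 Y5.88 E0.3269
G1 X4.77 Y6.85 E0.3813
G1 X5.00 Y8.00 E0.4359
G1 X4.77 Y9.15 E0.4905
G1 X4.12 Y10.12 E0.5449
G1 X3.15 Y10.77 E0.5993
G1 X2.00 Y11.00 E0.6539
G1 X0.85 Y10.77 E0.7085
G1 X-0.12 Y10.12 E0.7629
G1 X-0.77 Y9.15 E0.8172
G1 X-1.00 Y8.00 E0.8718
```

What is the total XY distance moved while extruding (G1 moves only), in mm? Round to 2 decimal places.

18.72 mm

Sum the Euclidean lengths of each G1 segment: total = 18.72 mm.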